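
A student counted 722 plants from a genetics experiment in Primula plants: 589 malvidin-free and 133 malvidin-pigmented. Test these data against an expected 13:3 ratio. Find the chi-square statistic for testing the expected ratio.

Expected counts for N = 722 under a 13:3 ratio (total parts = 16):
  malvidin-free: 722 × 13/16 = 586.625
  malvidin-pigmented: 722 × 3/16 = 135.375
χ² = Σ (O − E)² / E
  malvidin-free: (589 − 586.625)² / 586.625 = 0.0096
  malvidin-pigmented: (133 − 135.375)² / 135.375 = 0.0417
χ² = 0.0096 + 0.0417 = 0.0513 ≈ 0.051

0.051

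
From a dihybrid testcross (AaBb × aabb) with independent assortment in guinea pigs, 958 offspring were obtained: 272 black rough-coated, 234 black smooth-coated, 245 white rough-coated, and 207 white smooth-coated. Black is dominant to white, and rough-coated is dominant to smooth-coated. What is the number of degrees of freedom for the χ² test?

3

A dihybrid testcross with independent assortment gives a 1:1:1:1 ratio.
A goodness-of-fit test with 4 phenotype classes has df = 4 − 1 = 3.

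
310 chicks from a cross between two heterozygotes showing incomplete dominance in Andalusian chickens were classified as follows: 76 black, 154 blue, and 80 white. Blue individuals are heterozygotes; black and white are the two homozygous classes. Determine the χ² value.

0.116

With incomplete dominance, a heterozygote × heterozygote cross gives a 1:2:1 phenotypic ratio.
The 1:2:1 ratio has 4 parts, so with N = 310 the expected counts are:
  black: 310 × 1/4 = 77.5
  blue: 310 × 2/4 = 155
  white: 310 × 1/4 = 77.5
χ² = Σ (O − E)² / E
  black: (76 − 77.5)² / 77.5 = 0.0290
  blue: (154 − 155)² / 155 = 0.0065
  white: (80 − 77.5)² / 77.5 = 0.0806
χ² = 0.0290 + 0.0065 + 0.0806 = 0.1161 ≈ 0.116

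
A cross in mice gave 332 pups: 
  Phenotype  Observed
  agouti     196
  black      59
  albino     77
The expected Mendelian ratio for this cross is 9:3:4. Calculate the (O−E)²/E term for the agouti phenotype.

The 9:3:4 ratio has 16 parts, so with N = 332 the expected counts are:
  agouti: 332 × 9/16 = 186.75
  black: 332 × 3/16 = 62.25
  albino: 332 × 4/16 = 83
Contribution of agouti: (196 − 186.75)² / 186.75 = 0.4582

0.458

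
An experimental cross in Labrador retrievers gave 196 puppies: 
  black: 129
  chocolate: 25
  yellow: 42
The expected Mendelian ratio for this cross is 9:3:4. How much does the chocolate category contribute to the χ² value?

3.757

Expected counts for N = 196 under a 9:3:4 ratio (total parts = 16):
  black: 196 × 9/16 = 110.25
  chocolate: 196 × 3/16 = 36.75
  yellow: 196 × 4/16 = 49
Contribution of chocolate: (25 − 36.75)² / 36.75 = 3.7568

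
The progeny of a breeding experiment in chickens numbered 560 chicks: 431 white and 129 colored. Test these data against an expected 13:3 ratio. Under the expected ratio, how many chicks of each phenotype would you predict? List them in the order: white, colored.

455, 105

Under the 13:3 hypothesis (Σ ratio = 16, N = 560):
  white: 560 × 13/16 = 455
  colored: 560 × 3/16 = 105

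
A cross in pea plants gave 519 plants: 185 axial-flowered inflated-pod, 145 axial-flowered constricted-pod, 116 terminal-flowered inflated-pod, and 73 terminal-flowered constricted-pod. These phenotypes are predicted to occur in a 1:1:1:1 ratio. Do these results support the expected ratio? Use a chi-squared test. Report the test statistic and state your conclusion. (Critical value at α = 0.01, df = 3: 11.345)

51.597; not consistent

Total ratio parts = 4. Expected numbers out of 519:
  axial-flowered inflated-pod: 519 × 1/4 = 129.75
  axial-flowered constricted-pod: 519 × 1/4 = 129.75
  terminal-flowered inflated-pod: 519 × 1/4 = 129.75
  terminal-flowered constricted-pod: 519 × 1/4 = 129.75
χ² = Σ (O − E)² / E
  axial-flowered inflated-pod: (185 − 129.75)² / 129.75 = 23.5265
  axial-flowered constricted-pod: (145 − 129.75)² / 129.75 = 1.7924
  terminal-flowered inflated-pod: (116 − 129.75)² / 129.75 = 1.4571
  terminal-flowered constricted-pod: (73 − 129.75)² / 129.75 = 24.8213
χ² = 23.5265 + 1.7924 + 1.4571 + 24.8213 = 51.5973 ≈ 51.597
Degrees of freedom = 4 − 1 = 3; critical value at α = 0.01 is 11.345.
Since 51.597 > 11.345, we reject the null hypothesis — the data do not fit the 1:1:1:1 ratio.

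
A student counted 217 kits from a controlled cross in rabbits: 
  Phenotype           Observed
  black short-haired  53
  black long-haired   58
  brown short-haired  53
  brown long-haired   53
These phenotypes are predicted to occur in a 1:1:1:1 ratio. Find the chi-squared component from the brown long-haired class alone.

Under the 1:1:1:1 hypothesis (Σ ratio = 4, N = 217):
  black short-haired: 217 × 1/4 = 54.25
  black long-haired: 217 × 1/4 = 54.25
  brown short-haired: 217 × 1/4 = 54.25
  brown long-haired: 217 × 1/4 = 54.25
Contribution of brown long-haired: (53 − 54.25)² / 54.25 = 0.0288

0.029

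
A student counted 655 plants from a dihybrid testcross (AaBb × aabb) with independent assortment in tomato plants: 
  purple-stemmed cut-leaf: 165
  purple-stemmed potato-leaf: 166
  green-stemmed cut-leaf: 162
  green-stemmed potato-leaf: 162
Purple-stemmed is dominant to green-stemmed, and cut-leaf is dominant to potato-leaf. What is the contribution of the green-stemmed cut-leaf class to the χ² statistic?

0.019

A dihybrid testcross with independent assortment gives a 1:1:1:1 ratio.
The 1:1:1:1 ratio has 4 parts, so with N = 655 the expected counts are:
  purple-stemmed cut-leaf: 655 × 1/4 = 163.75
  purple-stemmed potato-leaf: 655 × 1/4 = 163.75
  green-stemmed cut-leaf: 655 × 1/4 = 163.75
  green-stemmed potato-leaf: 655 × 1/4 = 163.75
Contribution of green-stemmed cut-leaf: (162 − 163.75)² / 163.75 = 0.0187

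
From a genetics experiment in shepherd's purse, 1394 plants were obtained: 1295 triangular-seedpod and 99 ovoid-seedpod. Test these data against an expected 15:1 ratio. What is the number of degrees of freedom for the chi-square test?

1

A goodness-of-fit test with 2 phenotype classes has df = 2 − 1 = 1.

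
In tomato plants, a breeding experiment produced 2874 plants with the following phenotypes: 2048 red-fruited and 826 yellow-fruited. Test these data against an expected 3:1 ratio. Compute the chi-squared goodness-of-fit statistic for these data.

Expected counts for N = 2874 under a 3:1 ratio (total parts = 4):
  red-fruited: 2874 × 3/4 = 2155.5
  yellow-fruited: 2874 × 1/4 = 718.5
χ² = Σ (O − E)² / E
  red-fruited: (2048 − 2155.5)² / 2155.5 = 5.3613
  yellow-fruited: (826 − 718.5)² / 718.5 = 16.0839
χ² = 5.3613 + 16.0839 = 21.4452 ≈ 21.445

21.445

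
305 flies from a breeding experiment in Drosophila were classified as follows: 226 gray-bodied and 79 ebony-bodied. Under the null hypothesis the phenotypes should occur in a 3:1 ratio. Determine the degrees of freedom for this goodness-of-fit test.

1

A goodness-of-fit test with 2 phenotype classes has df = 2 − 1 = 1.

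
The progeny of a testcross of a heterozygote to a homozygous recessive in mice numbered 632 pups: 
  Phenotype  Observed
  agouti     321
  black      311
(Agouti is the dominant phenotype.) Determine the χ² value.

A testcross of a heterozygote (Aa × aa) gives a 1:1 phenotypic ratio.
The 1:1 ratio has 2 parts, so with N = 632 the expected counts are:
  agouti: 632 × 1/2 = 316
  black: 632 × 1/2 = 316
χ² = Σ (O − E)² / E
  agouti: (321 − 316)² / 316 = 0.0791
  black: (311 − 316)² / 316 = 0.0791
χ² = 0.0791 + 0.0791 = 0.1582 ≈ 0.158

0.158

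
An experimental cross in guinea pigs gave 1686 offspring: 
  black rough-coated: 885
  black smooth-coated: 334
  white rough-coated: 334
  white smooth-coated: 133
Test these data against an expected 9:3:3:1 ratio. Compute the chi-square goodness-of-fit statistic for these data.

13.499

Expected counts for N = 1686 under a 9:3:3:1 ratio (total parts = 16):
  black rough-coated: 1686 × 9/16 = 948.375
  black smooth-coated: 1686 × 3/16 = 316.125
  white rough-coated: 1686 × 3/16 = 316.125
  white smooth-coated: 1686 × 1/16 = 105.375
χ² = Σ (O − E)² / E
  black rough-coated: (885 − 948.375)² / 948.375 = 4.2350
  black smooth-coated: (334 − 316.125)² / 316.125 = 1.0107
  white rough-coated: (334 − 316.125)² / 316.125 = 1.0107
  white smooth-coated: (133 − 105.375)² / 105.375 = 7.2421
χ² = 4.2350 + 1.0107 + 1.0107 + 7.2421 = 13.4985 ≈ 13.499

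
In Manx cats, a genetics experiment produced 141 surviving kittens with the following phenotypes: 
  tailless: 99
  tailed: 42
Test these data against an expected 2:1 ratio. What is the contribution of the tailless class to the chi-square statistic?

0.266

Expected counts for N = 141 under a 2:1 ratio (total parts = 3):
  tailless: 141 × 2/3 = 94
  tailed: 141 × 1/3 = 47
Contribution of tailless: (99 − 94)² / 94 = 0.2660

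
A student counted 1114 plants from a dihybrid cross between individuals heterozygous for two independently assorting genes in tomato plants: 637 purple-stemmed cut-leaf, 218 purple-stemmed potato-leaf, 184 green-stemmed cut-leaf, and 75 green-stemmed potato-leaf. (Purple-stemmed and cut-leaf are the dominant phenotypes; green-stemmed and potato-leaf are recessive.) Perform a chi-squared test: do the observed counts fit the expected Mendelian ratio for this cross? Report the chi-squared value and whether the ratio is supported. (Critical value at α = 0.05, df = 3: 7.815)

3.948; consistent

A dihybrid F₂ with independent assortment and complete dominance at both loci gives a 9:3:3:1 phenotypic ratio.
Under the 9:3:3:1 hypothesis (Σ ratio = 16, N = 1114):
  purple-stemmed cut-leaf: 1114 × 9/16 = 626.625
  purple-stemmed potato-leaf: 1114 × 3/16 = 208.875
  green-stemmed cut-leaf: 1114 × 3/16 = 208.875
  green-stemmed potato-leaf: 1114 × 1/16 = 69.625
χ² = Σ (O − E)² / E
  purple-stemmed cut-leaf: (637 − 626.625)² / 626.625 = 0.1718
  purple-stemmed potato-leaf: (218 − 208.875)² / 208.875 = 0.3986
  green-stemmed cut-leaf: (184 − 208.875)² / 208.875 = 2.9624
  green-stemmed potato-leaf: (75 − 69.625)² / 69.625 = 0.4149
χ² = 0.1718 + 0.3986 + 2.9624 + 0.4149 = 3.9477 ≈ 3.948
Degrees of freedom = 4 − 1 = 3; critical value at α = 0.05 is 7.815.
Since 3.948 < 7.815, we fail to reject the null hypothesis — the data are consistent with the 9:3:3:1 ratio.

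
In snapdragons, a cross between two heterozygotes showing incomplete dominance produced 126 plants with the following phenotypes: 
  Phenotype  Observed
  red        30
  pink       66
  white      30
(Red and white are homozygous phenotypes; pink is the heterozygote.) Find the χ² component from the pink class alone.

0.143

With incomplete dominance, a heterozygote × heterozygote cross gives a 1:2:1 phenotypic ratio.
The 1:2:1 ratio has 4 parts, so with N = 126 the expected counts are:
  red: 126 × 1/4 = 31.5
  pink: 126 × 2/4 = 63
  white: 126 × 1/4 = 31.5
Contribution of pink: (66 − 63)² / 63 = 0.1429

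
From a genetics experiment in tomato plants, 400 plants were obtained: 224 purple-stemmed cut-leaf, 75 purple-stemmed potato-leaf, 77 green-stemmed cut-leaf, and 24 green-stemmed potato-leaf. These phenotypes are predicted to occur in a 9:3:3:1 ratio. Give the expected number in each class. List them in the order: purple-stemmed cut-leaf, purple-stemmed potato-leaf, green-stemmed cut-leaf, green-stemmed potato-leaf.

225, 75, 75, 25

The 9:3:3:1 ratio has 16 parts, so with N = 400 the expected counts are:
  purple-stemmed cut-leaf: 400 × 9/16 = 225
  purple-stemmed potato-leaf: 400 × 3/16 = 75
  green-stemmed cut-leaf: 400 × 3/16 = 75
  green-stemmed potato-leaf: 400 × 1/16 = 25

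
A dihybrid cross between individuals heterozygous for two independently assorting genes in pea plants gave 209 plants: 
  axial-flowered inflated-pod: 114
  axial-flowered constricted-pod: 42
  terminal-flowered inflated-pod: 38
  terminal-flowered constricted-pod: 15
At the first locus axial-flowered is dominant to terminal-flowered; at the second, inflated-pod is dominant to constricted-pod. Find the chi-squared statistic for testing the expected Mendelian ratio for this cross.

A dihybrid F₂ with independent assortment and complete dominance at both loci gives a 9:3:3:1 phenotypic ratio.
Expected counts for N = 209 under a 9:3:3:1 ratio (total parts = 16):
  axial-flowered inflated-pod: 209 × 9/16 = 117.5625
  axial-flowered constricted-pod: 209 × 3/16 = 39.1875
  terminal-flowered inflated-pod: 209 × 3/16 = 39.1875
  terminal-flowered constricted-pod: 209 × 1/16 = 13.0625
χ² = Σ (O − E)² / E
  axial-flowered inflated-pod: (114 − 117.5625)² / 117.5625 = 0.1080
  axial-flowered constricted-pod: (42 − 39.1875)² / 39.1875 = 0.2019
  terminal-flowered inflated-pod: (38 − 39.1875)² / 39.1875 = 0.0360
  terminal-flowered constricted-pod: (15 − 13.0625)² / 13.0625 = 0.2874
χ² = 0.1080 + 0.2019 + 0.0360 + 0.2874 = 0.6333 ≈ 0.633

0.633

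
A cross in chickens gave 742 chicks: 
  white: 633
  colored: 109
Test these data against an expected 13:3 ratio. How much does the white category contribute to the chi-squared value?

Total ratio parts = 16. Expected numbers out of 742:
  white: 742 × 13/16 = 602.875
  colored: 742 × 3/16 = 139.125
Contribution of white: (633 − 602.875)² / 602.875 = 1.5053

1.505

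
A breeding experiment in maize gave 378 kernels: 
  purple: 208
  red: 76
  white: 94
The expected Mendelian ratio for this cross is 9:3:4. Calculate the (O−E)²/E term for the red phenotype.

Under the 9:3:4 hypothesis (Σ ratio = 16, N = 378):
  purple: 378 × 9/16 = 212.625
  red: 378 × 3/16 = 70.875
  white: 378 × 4/16 = 94.5
Contribution of red: (76 − 70.875)² / 70.875 = 0.3706

0.371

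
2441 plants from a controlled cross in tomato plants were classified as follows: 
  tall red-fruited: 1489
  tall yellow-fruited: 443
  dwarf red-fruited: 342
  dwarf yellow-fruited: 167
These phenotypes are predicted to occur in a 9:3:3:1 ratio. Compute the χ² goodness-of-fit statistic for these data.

Total ratio parts = 16. Expected numbers out of 2441:
  tall red-fruited: 2441 × 9/16 = 1373.0625
  tall yellow-fruited: 2441 × 3/16 = 457.6875
  dwarf red-fruited: 2441 × 3/16 = 457.6875
  dwarf yellow-fruited: 2441 × 1/16 = 152.5625
χ² = Σ (O − E)² / E
  tall red-fruited: (1489 − 1373.0625)² / 1373.0625 = 9.7894
  tall yellow-fruited: (443 − 457.6875)² / 457.6875 = 0.4713
  dwarf red-fruited: (342 − 457.6875)² / 457.6875 = 29.2418
  dwarf yellow-fruited: (167 − 152.5625)² / 152.5625 = 1.3663
χ² = 9.7894 + 0.4713 + 29.2418 + 1.3663 = 40.8688 ≈ 40.869

40.869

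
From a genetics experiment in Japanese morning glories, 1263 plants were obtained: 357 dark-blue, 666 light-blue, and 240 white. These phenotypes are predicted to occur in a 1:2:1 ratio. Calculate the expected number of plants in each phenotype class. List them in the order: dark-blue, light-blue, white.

315.75, 631.5, 315.75

The 1:2:1 ratio has 4 parts, so with N = 1263 the expected counts are:
  dark-blue: 1263 × 1/4 = 315.75
  light-blue: 1263 × 2/4 = 631.5
  white: 1263 × 1/4 = 315.75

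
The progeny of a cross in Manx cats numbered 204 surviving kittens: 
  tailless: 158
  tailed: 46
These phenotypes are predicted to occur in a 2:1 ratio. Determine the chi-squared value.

10.676

Expected counts for N = 204 under a 2:1 ratio (total parts = 3):
  tailless: 204 × 2/3 = 136
  tailed: 204 × 1/3 = 68
χ² = Σ (O − E)² / E
  tailless: (158 − 136)² / 136 = 3.5588
  tailed: (46 − 68)² / 68 = 7.1176
χ² = 3.5588 + 7.1176 = 10.6764 ≈ 10.676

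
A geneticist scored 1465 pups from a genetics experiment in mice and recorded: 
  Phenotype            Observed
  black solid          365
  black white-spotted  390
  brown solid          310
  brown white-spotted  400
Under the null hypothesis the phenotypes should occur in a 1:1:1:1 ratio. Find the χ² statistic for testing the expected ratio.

Expected counts for N = 1465 under a 1:1:1:1 ratio (total parts = 4):
  black solid: 1465 × 1/4 = 366.25
  black white-spotted: 1465 × 1/4 = 366.25
  brown solid: 1465 × 1/4 = 366.25
  brown white-spotted: 1465 × 1/4 = 366.25
χ² = Σ (O − E)² / E
  black solid: (365 − 366.25)² / 366.25 = 0.0043
  black white-spotted: (390 − 366.25)² / 366.25 = 1.5401
  brown solid: (310 − 366.25)² / 366.25 = 8.6391
  brown white-spotted: (400 − 366.25)² / 366.25 = 3.1101
χ² = 0.0043 + 1.5401 + 8.6391 + 3.1101 = 13.2936 ≈ 13.294

13.294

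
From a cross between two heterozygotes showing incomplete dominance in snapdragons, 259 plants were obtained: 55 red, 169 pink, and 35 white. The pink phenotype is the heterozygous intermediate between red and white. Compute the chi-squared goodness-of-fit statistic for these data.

With incomplete dominance, a heterozygote × heterozygote cross gives a 1:2:1 phenotypic ratio.
The 1:2:1 ratio has 4 parts, so with N = 259 the expected counts are:
  red: 259 × 1/4 = 64.75
  pink: 259 × 2/4 = 129.5
  white: 259 × 1/4 = 64.75
χ² = Σ (O − E)² / E
  red: (55 − 64.75)² / 64.75 = 1.4681
  pink: (169 − 129.5)² / 129.5 = 12.0483
  white: (35 − 64.75)² / 64.75 = 13.6689
χ² = 1.4681 + 12.0483 + 13.6689 = 27.1853 ≈ 27.185

27.185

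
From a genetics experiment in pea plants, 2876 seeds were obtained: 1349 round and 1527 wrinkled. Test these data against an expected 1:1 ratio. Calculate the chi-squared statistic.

11.017

Total ratio parts = 2. Expected numbers out of 2876:
  round: 2876 × 1/2 = 1438
  wrinkled: 2876 × 1/2 = 1438
χ² = Σ (O − E)² / E
  round: (1349 − 1438)² / 1438 = 5.5083
  wrinkled: (1527 − 1438)² / 1438 = 5.5083
χ² = 5.5083 + 5.5083 = 11.0166 ≈ 11.017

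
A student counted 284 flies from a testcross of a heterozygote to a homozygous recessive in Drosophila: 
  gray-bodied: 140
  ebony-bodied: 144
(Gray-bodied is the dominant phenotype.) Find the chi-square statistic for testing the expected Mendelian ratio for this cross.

A testcross of a heterozygote (Aa × aa) gives a 1:1 phenotypic ratio.
Under the 1:1 hypothesis (Σ ratio = 2, N = 284):
  gray-bodied: 284 × 1/2 = 142
  ebony-bodied: 284 × 1/2 = 142
χ² = Σ (O − E)² / E
  gray-bodied: (140 − 142)² / 142 = 0.0282
  ebony-bodied: (144 − 142)² / 142 = 0.0282
χ² = 0.0282 + 0.0282 = 0.0564 ≈ 0.056

0.056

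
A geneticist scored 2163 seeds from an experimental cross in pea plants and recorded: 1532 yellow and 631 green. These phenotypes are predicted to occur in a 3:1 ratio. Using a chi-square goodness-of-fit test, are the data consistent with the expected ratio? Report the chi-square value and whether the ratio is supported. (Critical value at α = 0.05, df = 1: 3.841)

The 3:1 ratio has 4 parts, so with N = 2163 the expected counts are:
  yellow: 2163 × 3/4 = 1622.25
  green: 2163 × 1/4 = 540.75
χ² = Σ (O − E)² / E
  yellow: (1532 − 1622.25)² / 1622.25 = 5.0208
  green: (631 − 540.75)² / 540.75 = 15.0625
χ² = 5.0208 + 15.0625 = 20.0833 ≈ 20.083
Degrees of freedom = 2 − 1 = 1; critical value at α = 0.05 is 3.841.
Since 20.083 > 3.841, we reject the null hypothesis — the data do not fit the 3:1 ratio.

20.083; not consistent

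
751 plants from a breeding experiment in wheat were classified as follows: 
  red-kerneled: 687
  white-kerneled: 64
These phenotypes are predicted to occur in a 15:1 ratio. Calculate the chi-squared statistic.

6.616

Total ratio parts = 16. Expected numbers out of 751:
  red-kerneled: 751 × 15/16 = 704.0625
  white-kerneled: 751 × 1/16 = 46.9375
χ² = Σ (O − E)² / E
  red-kerneled: (687 − 704.0625)² / 704.0625 = 0.4135
  white-kerneled: (64 − 46.9375)² / 46.9375 = 6.2025
χ² = 0.4135 + 6.2025 = 6.616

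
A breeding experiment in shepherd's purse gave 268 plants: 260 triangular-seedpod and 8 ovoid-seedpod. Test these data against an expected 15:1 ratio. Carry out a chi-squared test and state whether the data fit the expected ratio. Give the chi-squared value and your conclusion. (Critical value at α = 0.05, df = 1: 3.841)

Expected counts for N = 268 under a 15:1 ratio (total parts = 16):
  triangular-seedpod: 268 × 15/16 = 251.25
  ovoid-seedpod: 268 × 1/16 = 16.75
χ² = Σ (O − E)² / E
  triangular-seedpod: (260 − 251.25)² / 251.25 = 0.3047
  ovoid-seedpod: (8 − 16.75)² / 16.75 = 4.5709
χ² = 0.3047 + 4.5709 = 4.8756 ≈ 4.876
Degrees of freedom = 2 − 1 = 1; critical value at α = 0.05 is 3.841.
Since 4.876 > 3.841, we reject the null hypothesis — the data do not fit the 15:1 ratio.

4.876; not consistent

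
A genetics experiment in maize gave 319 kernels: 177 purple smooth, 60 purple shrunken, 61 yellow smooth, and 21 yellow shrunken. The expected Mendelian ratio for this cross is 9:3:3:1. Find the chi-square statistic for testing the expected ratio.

Total ratio parts = 16. Expected numbers out of 319:
  purple smooth: 319 × 9/16 = 179.4375
  purple shrunken: 319 × 3/16 = 59.8125
  yellow smooth: 319 × 3/16 = 59.8125
  yellow shrunken: 319 × 1/16 = 19.9375
χ² = Σ (O − E)² / E
  purple smooth: (177 − 179.4375)² / 179.4375 = 0.0331
  purple shrunken: (60 − 59.8125)² / 59.8125 = 0.0006
  yellow smooth: (61 − 59.8125)² / 59.8125 = 0.0236
  yellow shrunken: (21 − 19.9375)² / 19.9375 = 0.0566
χ² = 0.0331 + 0.0006 + 0.0236 + 0.0566 = 0.1139 ≈ 0.114

0.114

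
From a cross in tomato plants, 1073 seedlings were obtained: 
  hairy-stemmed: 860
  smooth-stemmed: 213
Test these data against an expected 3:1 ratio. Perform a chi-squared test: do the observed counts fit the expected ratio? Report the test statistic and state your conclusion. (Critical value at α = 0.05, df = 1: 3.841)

The 3:1 ratio has 4 parts, so with N = 1073 the expected counts are:
  hairy-stemmed: 1073 × 3/4 = 804.75
  smooth-stemmed: 1073 × 1/4 = 268.25
χ² = Σ (O − E)² / E
  hairy-stemmed: (860 − 804.75)² / 804.75 = 3.7932
  smooth-stemmed: (213 − 268.25)² / 268.25 = 11.3795
χ² = 3.7932 + 11.3795 = 15.1727 ≈ 15.173
Degrees of freedom = 2 − 1 = 1; critical value at α = 0.05 is 3.841.
Since 15.173 > 3.841, we reject the null hypothesis — the data do not fit the 3:1 ratio.

15.173; not consistent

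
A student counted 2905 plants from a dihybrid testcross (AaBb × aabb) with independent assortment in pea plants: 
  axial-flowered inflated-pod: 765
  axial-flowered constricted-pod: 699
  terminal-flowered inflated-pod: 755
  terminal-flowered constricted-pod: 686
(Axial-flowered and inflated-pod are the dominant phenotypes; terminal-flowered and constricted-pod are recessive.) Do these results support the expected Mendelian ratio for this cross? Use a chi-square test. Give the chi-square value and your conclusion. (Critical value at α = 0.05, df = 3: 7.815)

6.459; consistent

A dihybrid testcross with independent assortment gives a 1:1:1:1 ratio.
Under the 1:1:1:1 hypothesis (Σ ratio = 4, N = 2905):
  axial-flowered inflated-pod: 2905 × 1/4 = 726.25
  axial-flowered constricted-pod: 2905 × 1/4 = 726.25
  terminal-flowered inflated-pod: 2905 × 1/4 = 726.25
  terminal-flowered constricted-pod: 2905 × 1/4 = 726.25
χ² = Σ (O − E)² / E
  axial-flowered inflated-pod: (765 − 726.25)² / 726.25 = 2.0676
  axial-flowered constricted-pod: (699 − 726.25)² / 726.25 = 1.0225
  terminal-flowered inflated-pod: (755 − 726.25)² / 726.25 = 1.1381
  terminal-flowered constricted-pod: (686 − 726.25)² / 726.25 = 2.2307
χ² = 2.0676 + 1.0225 + 1.1381 + 2.2307 = 6.4589 ≈ 6.459
Degrees of freedom = 4 − 1 = 3; critical value at α = 0.05 is 7.815.
Since 6.459 < 7.815, we fail to reject the null hypothesis — the data are consistent with the 1:1:1:1 ratio.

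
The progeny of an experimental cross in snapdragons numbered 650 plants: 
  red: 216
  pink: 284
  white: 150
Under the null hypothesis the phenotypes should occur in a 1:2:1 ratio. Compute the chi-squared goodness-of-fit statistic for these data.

Expected counts for N = 650 under a 1:2:1 ratio (total parts = 4):
  red: 650 × 1/4 = 162.5
  pink: 650 × 2/4 = 325
  white: 650 × 1/4 = 162.5
χ² = Σ (O − E)² / E
  red: (216 − 162.5)² / 162.5 = 17.6138
  pink: (284 − 325)² / 325 = 5.1723
  white: (150 − 162.5)² / 162.5 = 0.9615
χ² = 17.6138 + 5.1723 + 0.9615 = 23.7476 ≈ 23.748

23.748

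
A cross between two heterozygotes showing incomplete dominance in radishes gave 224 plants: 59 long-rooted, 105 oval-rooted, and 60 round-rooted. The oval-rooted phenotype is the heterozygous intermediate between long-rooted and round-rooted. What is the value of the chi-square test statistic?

With incomplete dominance, a heterozygote × heterozygote cross gives a 1:2:1 phenotypic ratio.
Total ratio parts = 4. Expected numbers out of 224:
  long-rooted: 224 × 1/4 = 56
  oval-rooted: 224 × 2/4 = 112
  round-rooted: 224 × 1/4 = 56
χ² = Σ (O − E)² / E
  long-rooted: (59 − 56)² / 56 = 0.1607
  oval-rooted: (105 − 112)² / 112 = 0.4375
  round-rooted: (60 − 56)² / 56 = 0.2857
χ² = 0.1607 + 0.4375 + 0.2857 = 0.8839 ≈ 0.884

0.884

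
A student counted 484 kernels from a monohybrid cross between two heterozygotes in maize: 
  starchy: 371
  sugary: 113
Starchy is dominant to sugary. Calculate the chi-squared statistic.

0.705

For a monohybrid cross between heterozygotes with complete dominance, the expected phenotypic ratio is 3:1.
Under the 3:1 hypothesis (Σ ratio = 4, N = 484):
  starchy: 484 × 3/4 = 363
  sugary: 484 × 1/4 = 121
χ² = Σ (O − E)² / E
  starchy: (371 − 363)² / 363 = 0.1763
  sugary: (113 − 121)² / 121 = 0.5289
χ² = 0.1763 + 0.5289 = 0.7052 ≈ 0.705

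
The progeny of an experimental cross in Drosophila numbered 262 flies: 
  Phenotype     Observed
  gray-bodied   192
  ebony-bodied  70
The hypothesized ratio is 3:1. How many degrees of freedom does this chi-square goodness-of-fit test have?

A goodness-of-fit test with 2 phenotype classes has df = 2 − 1 = 1.

1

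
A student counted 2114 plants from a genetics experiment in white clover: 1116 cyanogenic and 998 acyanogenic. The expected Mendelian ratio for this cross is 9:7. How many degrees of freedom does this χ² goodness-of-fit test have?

1

A goodness-of-fit test with 2 phenotype classes has df = 2 − 1 = 1.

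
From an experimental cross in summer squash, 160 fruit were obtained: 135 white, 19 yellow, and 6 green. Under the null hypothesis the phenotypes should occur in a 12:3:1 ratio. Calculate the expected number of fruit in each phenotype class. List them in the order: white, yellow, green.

120, 30, 10

Expected counts for N = 160 under a 12:3:1 ratio (total parts = 16):
  white: 160 × 12/16 = 120
  yellow: 160 × 3/16 = 30
  green: 160 × 1/16 = 10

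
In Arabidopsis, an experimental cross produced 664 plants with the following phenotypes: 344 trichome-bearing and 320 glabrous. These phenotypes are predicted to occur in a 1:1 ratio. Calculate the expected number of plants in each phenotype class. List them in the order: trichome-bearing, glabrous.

The 1:1 ratio has 2 parts, so with N = 664 the expected counts are:
  trichome-bearing: 664 × 1/2 = 332
  glabrous: 664 × 1/2 = 332

332, 332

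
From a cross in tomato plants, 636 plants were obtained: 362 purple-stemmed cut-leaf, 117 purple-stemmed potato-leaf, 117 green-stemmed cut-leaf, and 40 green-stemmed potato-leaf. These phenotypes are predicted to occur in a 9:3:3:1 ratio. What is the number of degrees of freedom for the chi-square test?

A goodness-of-fit test with 4 phenotype classes has df = 4 − 1 = 3.

3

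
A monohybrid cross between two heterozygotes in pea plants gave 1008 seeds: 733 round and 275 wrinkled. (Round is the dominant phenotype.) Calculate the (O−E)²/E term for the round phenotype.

0.700

For a monohybrid cross between heterozygotes with complete dominance, the expected phenotypic ratio is 3:1.
Under the 3:1 hypothesis (Σ ratio = 4, N = 1008):
  round: 1008 × 3/4 = 756
  wrinkled: 1008 × 1/4 = 252
Contribution of round: (733 − 756)² / 756 = 0.6997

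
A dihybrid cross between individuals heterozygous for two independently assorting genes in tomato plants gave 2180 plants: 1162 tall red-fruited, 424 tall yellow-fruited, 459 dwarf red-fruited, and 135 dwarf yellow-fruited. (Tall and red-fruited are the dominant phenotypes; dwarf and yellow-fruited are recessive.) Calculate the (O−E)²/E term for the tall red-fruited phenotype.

3.366

A dihybrid F₂ with independent assortment and complete dominance at both loci gives a 9:3:3:1 phenotypic ratio.
The 9:3:3:1 ratio has 16 parts, so with N = 2180 the expected counts are:
  tall red-fruited: 2180 × 9/16 = 1226.25
  tall yellow-fruited: 2180 × 3/16 = 408.75
  dwarf red-fruited: 2180 × 3/16 = 408.75
  dwarf yellow-fruited: 2180 × 1/16 = 136.25
Contribution of tall red-fruited: (1162 − 1226.25)² / 1226.25 = 3.3664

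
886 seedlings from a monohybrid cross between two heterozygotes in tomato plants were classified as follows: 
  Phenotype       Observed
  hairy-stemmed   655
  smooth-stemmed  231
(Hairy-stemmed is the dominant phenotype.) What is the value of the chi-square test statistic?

0.543

For a monohybrid cross between heterozygotes with complete dominance, the expected phenotypic ratio is 3:1.
Under the 3:1 hypothesis (Σ ratio = 4, N = 886):
  hairy-stemmed: 886 × 3/4 = 664.5
  smooth-stemmed: 886 × 1/4 = 221.5
χ² = Σ (O − E)² / E
  hairy-stemmed: (655 − 664.5)² / 664.5 = 0.1358
  smooth-stemmed: (231 − 221.5)² / 221.5 = 0.4074
χ² = 0.1358 + 0.4074 = 0.5432 ≈ 0.543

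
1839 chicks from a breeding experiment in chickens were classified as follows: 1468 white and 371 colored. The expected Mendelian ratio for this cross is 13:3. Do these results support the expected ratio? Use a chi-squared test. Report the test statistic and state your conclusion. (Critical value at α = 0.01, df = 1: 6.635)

Under the 13:3 hypothesis (Σ ratio = 16, N = 1839):
  white: 1839 × 13/16 = 1494.1875
  colored: 1839 × 3/16 = 344.8125
χ² = Σ (O − E)² / E
  white: (1468 − 1494.1875)² / 1494.1875 = 0.4590
  colored: (371 − 344.8125)² / 344.8125 = 1.9889
χ² = 0.4590 + 1.9889 = 2.4479 ≈ 2.448
Degrees of freedom = 2 − 1 = 1; critical value at α = 0.01 is 6.635.
Since 2.448 < 6.635, we fail to reject the null hypothesis — the data are consistent with the 13:3 ratio.

2.448; consistent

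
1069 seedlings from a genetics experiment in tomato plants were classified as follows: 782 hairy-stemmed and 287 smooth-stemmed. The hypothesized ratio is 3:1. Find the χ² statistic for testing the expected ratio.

1.946

Under the 3:1 hypothesis (Σ ratio = 4, N = 1069):
  hairy-stemmed: 1069 × 3/4 = 801.75
  smooth-stemmed: 1069 × 1/4 = 267.25
χ² = Σ (O − E)² / E
  hairy-stemmed: (782 − 801.75)² / 801.75 = 0.4865
  smooth-stemmed: (287 − 267.25)² / 267.25 = 1.4595
χ² = 0.4865 + 1.4595 = 1.946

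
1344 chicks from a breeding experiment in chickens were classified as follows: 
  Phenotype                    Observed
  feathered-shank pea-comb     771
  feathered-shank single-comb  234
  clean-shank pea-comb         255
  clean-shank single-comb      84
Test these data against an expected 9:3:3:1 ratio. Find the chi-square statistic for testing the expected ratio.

1.619

Expected counts for N = 1344 under a 9:3:3:1 ratio (total parts = 16):
  feathered-shank pea-comb: 1344 × 9/16 = 756
  feathered-shank single-comb: 1344 × 3/16 = 252
  clean-shank pea-comb: 1344 × 3/16 = 252
  clean-shank single-comb: 1344 × 1/16 = 84
χ² = Σ (O − E)² / E
  feathered-shank pea-comb: (771 − 756)² / 756 = 0.2976
  feathered-shank single-comb: (234 − 252)² / 252 = 1.2857
  clean-shank pea-comb: (255 − 252)² / 252 = 0.0357
  clean-shank single-comb: (84 − 84)² / 84 = 0.0000
χ² = 0.2976 + 1.2857 + 0.0357 + 0.0000 = 1.619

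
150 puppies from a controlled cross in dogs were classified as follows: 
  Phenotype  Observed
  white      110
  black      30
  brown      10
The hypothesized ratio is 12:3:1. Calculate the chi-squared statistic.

Expected counts for N = 150 under a 12:3:1 ratio (total parts = 16):
  white: 150 × 12/16 = 112.5
  black: 150 × 3/16 = 28.125
  brown: 150 × 1/16 = 9.375
χ² = Σ (O − E)² / E
  white: (110 − 112.5)² / 112.5 = 0.0556
  black: (30 − 28.125)² / 28.125 = 0.1250
  brown: (10 − 9.375)² / 9.375 = 0.0417
χ² = 0.0556 + 0.1250 + 0.0417 = 0.2223 ≈ 0.222

0.222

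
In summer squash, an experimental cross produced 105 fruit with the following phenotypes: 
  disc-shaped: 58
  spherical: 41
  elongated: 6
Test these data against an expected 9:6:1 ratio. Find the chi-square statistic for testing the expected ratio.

0.134

Expected counts for N = 105 under a 9:6:1 ratio (total parts = 16):
  disc-shaped: 105 × 9/16 = 59.0625
  spherical: 105 × 6/16 = 39.375
  elongated: 105 × 1/16 = 6.5625
χ² = Σ (O − E)² / E
  disc-shaped: (58 − 59.0625)² / 59.0625 = 0.0191
  spherical: (41 − 39.375)² / 39.375 = 0.0671
  elongated: (6 − 6.5625)² / 6.5625 = 0.0482
χ² = 0.0191 + 0.0671 + 0.0482 = 0.1344 ≈ 0.134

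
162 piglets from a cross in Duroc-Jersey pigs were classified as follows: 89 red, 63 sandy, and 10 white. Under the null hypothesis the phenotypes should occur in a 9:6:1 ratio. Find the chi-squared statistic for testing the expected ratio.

0.134

Expected counts for N = 162 under a 9:6:1 ratio (total parts = 16):
  red: 162 × 9/16 = 91.125
  sandy: 162 × 6/16 = 60.75
  white: 162 × 1/16 = 10.125
χ² = Σ (O − E)² / E
  red: (89 − 91.125)² / 91.125 = 0.0496
  sandy: (63 − 60.75)² / 60.75 = 0.0833
  white: (10 − 10.125)² / 10.125 = 0.0015
χ² = 0.0496 + 0.0833 + 0.0015 = 0.1344 ≈ 0.134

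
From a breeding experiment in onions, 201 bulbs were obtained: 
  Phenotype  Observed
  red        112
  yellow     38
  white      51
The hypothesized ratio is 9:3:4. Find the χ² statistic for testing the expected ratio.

0.024

The 9:3:4 ratio has 16 parts, so with N = 201 the expected counts are:
  red: 201 × 9/16 = 113.0625
  yellow: 201 × 3/16 = 37.6875
  white: 201 × 4/16 = 50.25
χ² = Σ (O − E)² / E
  red: (112 − 113.0625)² / 113.0625 = 0.0100
  yellow: (38 − 37.6875)² / 37.6875 = 0.0026
  white: (51 − 50.25)² / 50.25 = 0.0112
χ² = 0.0100 + 0.0026 + 0.0112 = 0.0238 ≈ 0.024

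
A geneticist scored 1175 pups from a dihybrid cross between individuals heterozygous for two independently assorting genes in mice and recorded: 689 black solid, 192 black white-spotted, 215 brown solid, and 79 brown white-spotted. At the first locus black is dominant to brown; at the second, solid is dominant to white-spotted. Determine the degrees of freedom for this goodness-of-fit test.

A dihybrid F₂ with independent assortment and complete dominance at both loci gives a 9:3:3:1 phenotypic ratio.
A goodness-of-fit test with 4 phenotype classes has df = 4 − 1 = 3.

3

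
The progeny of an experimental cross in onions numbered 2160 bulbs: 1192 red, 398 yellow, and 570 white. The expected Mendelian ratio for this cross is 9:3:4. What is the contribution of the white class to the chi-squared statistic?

Under the 9:3:4 hypothesis (Σ ratio = 16, N = 2160):
  red: 2160 × 9/16 = 1215
  yellow: 2160 × 3/16 = 405
  white: 2160 × 4/16 = 540
Contribution of white: (570 − 540)² / 540 = 1.6667

1.667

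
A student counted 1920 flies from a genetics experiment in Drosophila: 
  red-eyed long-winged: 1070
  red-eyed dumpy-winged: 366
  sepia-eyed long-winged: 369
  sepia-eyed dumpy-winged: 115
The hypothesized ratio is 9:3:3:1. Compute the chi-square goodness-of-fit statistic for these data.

Expected counts for N = 1920 under a 9:3:3:1 ratio (total parts = 16):
  red-eyed long-winged: 1920 × 9/16 = 1080
  red-eyed dumpy-winged: 1920 × 3/16 = 360
  sepia-eyed long-winged: 1920 × 3/16 = 360
  sepia-eyed dumpy-winged: 1920 × 1/16 = 120
χ² = Σ (O − E)² / E
  red-eyed long-winged: (1070 − 1080)² / 1080 = 0.0926
  red-eyed dumpy-winged: (366 − 360)² / 360 = 0.1000
  sepia-eyed long-winged: (369 − 360)² / 360 = 0.2250
  sepia-eyed dumpy-winged: (115 − 120)² / 120 = 0.2083
χ² = 0.0926 + 0.1000 + 0.2250 + 0.2083 = 0.6259 ≈ 0.626

0.626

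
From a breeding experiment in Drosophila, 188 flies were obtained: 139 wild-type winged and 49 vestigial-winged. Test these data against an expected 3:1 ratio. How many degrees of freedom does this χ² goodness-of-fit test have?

A goodness-of-fit test with 2 phenotype classes has df = 2 − 1 = 1.

1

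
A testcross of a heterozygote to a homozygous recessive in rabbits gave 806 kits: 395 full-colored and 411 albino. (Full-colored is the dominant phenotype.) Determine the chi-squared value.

0.318

A testcross of a heterozygote (Aa × aa) gives a 1:1 phenotypic ratio.
The 1:1 ratio has 2 parts, so with N = 806 the expected counts are:
  full-colored: 806 × 1/2 = 403
  albino: 806 × 1/2 = 403
χ² = Σ (O − E)² / E
  full-colored: (395 − 403)² / 403 = 0.1588
  albino: (411 − 403)² / 403 = 0.1588
χ² = 0.1588 + 0.1588 = 0.3176 ≈ 0.318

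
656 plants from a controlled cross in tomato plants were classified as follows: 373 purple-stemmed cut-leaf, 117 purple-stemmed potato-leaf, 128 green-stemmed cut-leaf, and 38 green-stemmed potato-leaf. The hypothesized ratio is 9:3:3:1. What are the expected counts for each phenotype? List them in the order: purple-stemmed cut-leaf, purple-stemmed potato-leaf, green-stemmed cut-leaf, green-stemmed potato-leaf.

The 9:3:3:1 ratio has 16 parts, so with N = 656 the expected counts are:
  purple-stemmed cut-leaf: 656 × 9/16 = 369
  purple-stemmed potato-leaf: 656 × 3/16 = 123
  green-stemmed cut-leaf: 656 × 3/16 = 123
  green-stemmed potato-leaf: 656 × 1/16 = 41

369, 123, 123, 41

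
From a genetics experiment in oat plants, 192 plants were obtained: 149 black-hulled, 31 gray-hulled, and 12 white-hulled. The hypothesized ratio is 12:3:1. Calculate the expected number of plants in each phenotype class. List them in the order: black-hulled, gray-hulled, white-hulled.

Expected counts for N = 192 under a 12:3:1 ratio (total parts = 16):
  black-hulled: 192 × 12/16 = 144
  gray-hulled: 192 × 3/16 = 36
  white-hulled: 192 × 1/16 = 12

144, 36, 12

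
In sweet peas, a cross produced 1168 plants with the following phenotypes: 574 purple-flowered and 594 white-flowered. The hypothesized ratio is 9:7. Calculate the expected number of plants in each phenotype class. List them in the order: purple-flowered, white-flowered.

657, 511

The 9:7 ratio has 16 parts, so with N = 1168 the expected counts are:
  purple-flowered: 1168 × 9/16 = 657
  white-flowered: 1168 × 7/16 = 511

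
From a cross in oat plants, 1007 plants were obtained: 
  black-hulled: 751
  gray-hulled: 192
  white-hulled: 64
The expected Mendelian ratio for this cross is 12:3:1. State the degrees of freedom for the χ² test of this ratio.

A goodness-of-fit test with 3 phenotype classes has df = 3 − 1 = 2.

2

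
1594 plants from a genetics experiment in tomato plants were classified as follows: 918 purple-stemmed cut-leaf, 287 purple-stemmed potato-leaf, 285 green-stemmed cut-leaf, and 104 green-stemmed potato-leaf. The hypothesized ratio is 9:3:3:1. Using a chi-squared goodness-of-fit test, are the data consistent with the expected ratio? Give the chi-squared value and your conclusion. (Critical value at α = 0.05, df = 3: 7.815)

1.818; consistent

The 9:3:3:1 ratio has 16 parts, so with N = 1594 the expected counts are:
  purple-stemmed cut-leaf: 1594 × 9/16 = 896.625
  purple-stemmed potato-leaf: 1594 × 3/16 = 298.875
  green-stemmed cut-leaf: 1594 × 3/16 = 298.875
  green-stemmed potato-leaf: 1594 × 1/16 = 99.625
χ² = Σ (O − E)² / E
  purple-stemmed cut-leaf: (918 − 896.625)² / 896.625 = 0.5096
  purple-stemmed potato-leaf: (287 − 298.875)² / 298.875 = 0.4718
  green-stemmed cut-leaf: (285 − 298.875)² / 298.875 = 0.6441
  green-stemmed potato-leaf: (104 − 99.625)² / 99.625 = 0.1921
χ² = 0.5096 + 0.4718 + 0.6441 + 0.1921 = 1.8176 ≈ 1.818
Degrees of freedom = 4 − 1 = 3; critical value at α = 0.05 is 7.815.
Since 1.818 < 7.815, we fail to reject the null hypothesis — the data are consistent with the 9:3:3:1 ratio.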